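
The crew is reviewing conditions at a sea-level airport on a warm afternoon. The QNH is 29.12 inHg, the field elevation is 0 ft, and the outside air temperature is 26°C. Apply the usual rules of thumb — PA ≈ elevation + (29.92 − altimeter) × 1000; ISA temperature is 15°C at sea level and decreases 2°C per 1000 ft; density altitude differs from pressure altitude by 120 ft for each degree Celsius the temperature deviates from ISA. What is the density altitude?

2312 ft

Pressure altitude = 0 + (29.92 − 29.12) × 1000 = 0 + (+800) = 800 ft.
ISA temperature at 800 ft = 15 − 2 × (800/1000) = 13.4°C.
ISA deviation = 26 − 13.4 = +12.6°C.
Density altitude = 800 + 120 × (12.6) = 2312 ft.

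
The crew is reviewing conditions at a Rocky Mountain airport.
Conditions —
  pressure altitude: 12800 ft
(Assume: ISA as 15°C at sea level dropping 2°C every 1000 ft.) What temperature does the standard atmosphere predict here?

ISA temperature = 15 − 2 × (12800/1000) = 15 − 25.6 = -10.6°C.

-10.6°C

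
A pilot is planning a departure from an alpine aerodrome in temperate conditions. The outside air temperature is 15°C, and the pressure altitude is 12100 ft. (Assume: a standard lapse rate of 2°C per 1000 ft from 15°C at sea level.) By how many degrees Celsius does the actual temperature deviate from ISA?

ISA temperature at 12100 ft = 15 − 2 × (12100/1000) = -9.2°C.
Deviation = OAT − ISA = 15 − (-9.2) = +24.2°C.

ISA+24.2°C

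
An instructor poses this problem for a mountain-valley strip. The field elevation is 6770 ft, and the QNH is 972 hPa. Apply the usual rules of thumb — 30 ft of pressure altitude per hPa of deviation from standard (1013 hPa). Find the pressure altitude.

8000 ft

Pressure correction = (1013 − 972) × 30 = +1230 ft.
Pressure altitude = 6770 + (+1230) = 8000 ft.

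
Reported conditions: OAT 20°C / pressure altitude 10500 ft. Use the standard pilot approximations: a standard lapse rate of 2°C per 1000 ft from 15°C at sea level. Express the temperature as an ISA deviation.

ISA+26°C

ISA temperature at 10500 ft = 15 − 2 × (10500/1000) = -6°C.
Deviation = OAT − ISA = 20 − (-6) = +26°C.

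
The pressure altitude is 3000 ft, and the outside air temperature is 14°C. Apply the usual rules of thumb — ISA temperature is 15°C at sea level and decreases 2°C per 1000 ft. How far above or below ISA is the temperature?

ISA temperature at 3000 ft = 15 − 2 × (3000/1000) = 9°C.
Deviation = OAT − ISA = 14 − 9 = +5°C.

ISA+5°C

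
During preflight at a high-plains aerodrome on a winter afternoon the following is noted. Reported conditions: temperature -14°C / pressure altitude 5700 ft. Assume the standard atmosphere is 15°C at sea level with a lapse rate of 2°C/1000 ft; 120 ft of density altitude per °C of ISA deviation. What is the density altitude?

ISA temperature at 5700 ft = 15 − 2 × (5700/1000) = 3.6°C.
ISA deviation = -14 − 3.6 = -17.6°C.
Density altitude = 5700 + 120 × (-17.6) = 5700 + (-2112) = 3588 ft.

3588 ft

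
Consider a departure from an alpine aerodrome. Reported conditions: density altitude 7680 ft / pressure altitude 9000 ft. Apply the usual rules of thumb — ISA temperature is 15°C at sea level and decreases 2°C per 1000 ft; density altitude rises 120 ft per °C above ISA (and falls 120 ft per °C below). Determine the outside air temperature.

Density altitude − pressure altitude = 7680 − 9000 = -1320 ft.
At 120 ft/°C that is an ISA deviation of -1320/120 = -11°C.
ISA temperature at 9000 ft = 15 − 2 × (9000/1000) = -3°C.
OAT = ISA + deviation = -3 + (-11) = -14°C.

-14°C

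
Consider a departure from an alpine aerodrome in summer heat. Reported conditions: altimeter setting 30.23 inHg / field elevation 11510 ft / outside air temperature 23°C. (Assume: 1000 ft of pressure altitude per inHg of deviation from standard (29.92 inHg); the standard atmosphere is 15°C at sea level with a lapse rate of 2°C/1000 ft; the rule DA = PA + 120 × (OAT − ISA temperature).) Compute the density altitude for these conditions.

Pressure altitude = 11510 + (29.92 − 30.23) × 1000 = 11510 + (-310) = 11200 ft.
ISA temperature at 11200 ft = 15 − 2 × (11200/1000) = -7.4°C.
ISA deviation = 23 − (-7.4) = +30.4°C.
Density altitude = 11200 + 120 × (30.4) = 14848 ft.

14848 ft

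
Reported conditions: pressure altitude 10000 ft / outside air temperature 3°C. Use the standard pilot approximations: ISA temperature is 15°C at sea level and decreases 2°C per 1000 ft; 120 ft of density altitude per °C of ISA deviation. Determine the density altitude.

ISA temperature at 10000 ft = 15 − 2 × (10000/1000) = -5°C.
ISA deviation = 3 − (-5) = +8°C.
Density altitude = 10000 + 120 × (8) = 10000 + (+960) = 10960 ft.

10960 ft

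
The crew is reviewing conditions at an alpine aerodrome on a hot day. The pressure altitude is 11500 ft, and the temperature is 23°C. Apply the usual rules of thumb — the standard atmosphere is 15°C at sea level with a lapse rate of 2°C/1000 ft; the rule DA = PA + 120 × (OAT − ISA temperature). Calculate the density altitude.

ISA temperature at 11500 ft = 15 − 2 × (11500/1000) = -8°C.
ISA deviation = 23 − (-8) = +31°C.
Density altitude = 11500 + 120 × (31) = 11500 + (+3720) = 15220 ft.

15220 ft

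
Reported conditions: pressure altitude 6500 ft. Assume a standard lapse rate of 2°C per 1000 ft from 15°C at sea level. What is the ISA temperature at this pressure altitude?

2°C

ISA temperature = 15 − 2 × (6500/1000) = 15 − 13 = 2°C.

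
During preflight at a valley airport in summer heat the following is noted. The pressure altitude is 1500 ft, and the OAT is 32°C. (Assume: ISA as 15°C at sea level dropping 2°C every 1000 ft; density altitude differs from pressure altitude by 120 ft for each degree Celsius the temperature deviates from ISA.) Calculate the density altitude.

ISA temperature at 1500 ft = 15 − 2 × (1500/1000) = 12°C.
ISA deviation = 32 − 12 = +20°C.
Density altitude = 1500 + 120 × (20) = 1500 + (+2400) = 3900 ft.

3900 ft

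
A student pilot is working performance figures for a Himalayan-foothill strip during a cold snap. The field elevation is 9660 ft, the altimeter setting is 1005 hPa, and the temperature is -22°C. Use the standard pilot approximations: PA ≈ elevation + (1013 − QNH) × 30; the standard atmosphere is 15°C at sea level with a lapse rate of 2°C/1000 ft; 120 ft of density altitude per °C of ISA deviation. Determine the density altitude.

7836 ft

Pressure altitude = 9660 + (1013 − 1005) × 30 = 9660 + (+240) = 9900 ft.
ISA temperature at 9900 ft = 15 − 2 × (9900/1000) = -4.8°C.
ISA deviation = -22 − (-4.8) = -17.2°C.
Density altitude = 9900 + 120 × (-17.2) = 7836 ft.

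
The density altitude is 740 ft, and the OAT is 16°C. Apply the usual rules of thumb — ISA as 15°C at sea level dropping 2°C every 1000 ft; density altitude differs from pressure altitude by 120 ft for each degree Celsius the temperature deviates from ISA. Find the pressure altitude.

DA = PA + 120 × (OAT − (15 − 2·PA/1000)) = PA + 120·OAT − 1800 + 0.24·PA = 1.24·PA + 120·OAT − 1800.
So 1.24·PA = 740 − 120 × 16 + 1800 = 620.
PA = 620 / 1.24 = 500 ft.

500 ft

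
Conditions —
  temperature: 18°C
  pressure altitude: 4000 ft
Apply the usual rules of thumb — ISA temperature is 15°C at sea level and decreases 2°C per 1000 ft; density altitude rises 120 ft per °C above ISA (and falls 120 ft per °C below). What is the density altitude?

5320 ft

ISA temperature at 4000 ft = 15 − 2 × (4000/1000) = 7°C.
ISA deviation = 18 − 7 = +11°C.
Density altitude = 4000 + 120 × (11) = 4000 + (+1320) = 5320 ft.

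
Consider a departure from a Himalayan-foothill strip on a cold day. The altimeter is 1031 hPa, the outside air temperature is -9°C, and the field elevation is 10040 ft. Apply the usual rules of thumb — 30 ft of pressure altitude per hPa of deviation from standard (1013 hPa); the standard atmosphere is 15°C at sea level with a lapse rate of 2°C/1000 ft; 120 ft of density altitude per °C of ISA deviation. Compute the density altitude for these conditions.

Pressure altitude = 10040 + (1013 − 1031) × 30 = 10040 + (-540) = 9500 ft.
ISA temperature at 9500 ft = 15 − 2 × (9500/1000) = -4°C.
ISA deviation = -9 − (-4) = -5°C.
Density altitude = 9500 + 120 × (-5) = 8900 ft.

8900 ft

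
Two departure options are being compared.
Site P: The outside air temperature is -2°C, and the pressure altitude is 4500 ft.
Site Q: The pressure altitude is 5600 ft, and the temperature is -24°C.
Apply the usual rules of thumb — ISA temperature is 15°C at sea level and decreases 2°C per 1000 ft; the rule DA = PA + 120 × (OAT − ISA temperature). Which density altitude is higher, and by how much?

Site P by 1276 ft

Site P: ISA temp = 6°C, deviation -8°C, DA = 4500 + 120 × (-8) = 3540 ft.
Site Q: ISA temp = 3.8°C, deviation -27.8°C, DA = 5600 + 120 × (-27.8) = 2264 ft.
Site P is higher by 3540 − 2264 = 1276 ft.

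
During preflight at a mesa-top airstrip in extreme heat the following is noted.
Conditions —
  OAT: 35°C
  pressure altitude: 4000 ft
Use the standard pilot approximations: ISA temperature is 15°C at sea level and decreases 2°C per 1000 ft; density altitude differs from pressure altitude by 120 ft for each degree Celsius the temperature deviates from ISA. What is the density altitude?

7360 ft

ISA temperature at 4000 ft = 15 − 2 × (4000/1000) = 7°C.
ISA deviation = 35 − 7 = +28°C.
Density altitude = 4000 + 120 × (28) = 4000 + (+3360) = 7360 ft.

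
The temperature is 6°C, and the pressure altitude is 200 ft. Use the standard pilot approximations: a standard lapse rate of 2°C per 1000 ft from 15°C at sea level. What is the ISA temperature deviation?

ISA-8.6°C

ISA temperature at 200 ft = 15 − 2 × (200/1000) = 14.6°C.
Deviation = OAT − ISA = 6 − 14.6 = -8.6°C.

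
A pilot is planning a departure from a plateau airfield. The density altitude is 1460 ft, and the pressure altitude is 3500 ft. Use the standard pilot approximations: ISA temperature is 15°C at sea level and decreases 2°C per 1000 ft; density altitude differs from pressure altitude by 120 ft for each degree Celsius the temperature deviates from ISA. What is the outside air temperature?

-9°C

Density altitude − pressure altitude = 1460 − 3500 = -2040 ft.
At 120 ft/°C that is an ISA deviation of -2040/120 = -17°C.
ISA temperature at 3500 ft = 15 − 2 × (3500/1000) = 8°C.
OAT = ISA + deviation = 8 + (-17) = -9°C.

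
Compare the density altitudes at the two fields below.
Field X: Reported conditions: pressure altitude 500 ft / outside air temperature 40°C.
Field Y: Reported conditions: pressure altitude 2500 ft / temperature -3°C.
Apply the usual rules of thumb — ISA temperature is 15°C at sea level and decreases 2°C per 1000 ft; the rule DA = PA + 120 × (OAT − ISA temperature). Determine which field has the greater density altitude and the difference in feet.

Field X: ISA temp = 14°C, deviation +26°C, DA = 500 + 120 × 26 = 3620 ft.
Field Y: ISA temp = 10°C, deviation -13°C, DA = 2500 + 120 × (-13) = 940 ft.
Field X is higher by 3620 − 940 = 2680 ft.

Field X by 2680 ft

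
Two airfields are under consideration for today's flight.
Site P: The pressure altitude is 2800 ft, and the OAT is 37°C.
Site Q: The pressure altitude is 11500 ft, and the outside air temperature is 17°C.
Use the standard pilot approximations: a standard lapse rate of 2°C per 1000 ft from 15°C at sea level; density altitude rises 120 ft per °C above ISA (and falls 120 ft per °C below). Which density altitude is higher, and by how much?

Site P: ISA temp = 9.4°C, deviation +27.6°C, DA = 2800 + 120 × 27.6 = 6112 ft.
Site Q: ISA temp = -8°C, deviation +25°C, DA = 11500 + 120 × 25 = 14500 ft.
Site Q is higher by 14500 − 6112 = 8388 ft.

Site Q by 8388 ft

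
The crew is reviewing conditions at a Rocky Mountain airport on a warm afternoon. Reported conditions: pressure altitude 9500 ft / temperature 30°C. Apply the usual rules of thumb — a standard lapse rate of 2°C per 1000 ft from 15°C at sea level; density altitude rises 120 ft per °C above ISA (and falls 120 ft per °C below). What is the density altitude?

13580 ft

ISA temperature at 9500 ft = 15 − 2 × (9500/1000) = -4°C.
ISA deviation = 30 − (-4) = +34°C.
Density altitude = 9500 + 120 × (34) = 9500 + (+4080) = 13580 ft.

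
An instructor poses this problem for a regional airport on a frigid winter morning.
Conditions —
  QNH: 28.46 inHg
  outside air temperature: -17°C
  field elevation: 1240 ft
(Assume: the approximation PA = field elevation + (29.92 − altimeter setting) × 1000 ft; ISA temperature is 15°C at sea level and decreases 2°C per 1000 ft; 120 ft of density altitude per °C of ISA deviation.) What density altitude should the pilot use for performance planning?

-492 ft

Pressure altitude = 1240 + (29.92 − 28.46) × 1000 = 1240 + (+1460) = 2700 ft.
ISA temperature at 2700 ft = 15 − 2 × (2700/1000) = 9.6°C.
ISA deviation = -17 − 9.6 = -26.6°C.
Density altitude = 2700 + 120 × (-26.6) = -492 ft.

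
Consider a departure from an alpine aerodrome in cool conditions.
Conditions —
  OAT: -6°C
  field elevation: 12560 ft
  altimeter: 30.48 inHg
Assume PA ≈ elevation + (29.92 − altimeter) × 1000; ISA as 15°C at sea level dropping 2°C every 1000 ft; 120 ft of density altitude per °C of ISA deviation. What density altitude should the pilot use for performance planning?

12360 ft

Pressure altitude = 12560 + (29.92 − 30.48) × 1000 = 12560 + (-560) = 12000 ft.
ISA temperature at 12000 ft = 15 − 2 × (12000/1000) = -9°C.
ISA deviation = -6 − (-9) = +3°C.
Density altitude = 12000 + 120 × (3) = 12360 ft.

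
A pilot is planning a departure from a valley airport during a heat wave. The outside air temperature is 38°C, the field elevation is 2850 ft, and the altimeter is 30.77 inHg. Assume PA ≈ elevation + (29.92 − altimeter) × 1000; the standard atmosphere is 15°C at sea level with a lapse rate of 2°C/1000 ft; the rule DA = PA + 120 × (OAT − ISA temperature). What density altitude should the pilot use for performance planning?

Pressure altitude = 2850 + (29.92 − 30.77) × 1000 = 2850 + (-850) = 2000 ft.
ISA temperature at 2000 ft = 15 − 2 × (2000/1000) = 11°C.
ISA deviation = 38 − 11 = +27°C.
Density altitude = 2000 + 120 × (27) = 5240 ft.

5240 ft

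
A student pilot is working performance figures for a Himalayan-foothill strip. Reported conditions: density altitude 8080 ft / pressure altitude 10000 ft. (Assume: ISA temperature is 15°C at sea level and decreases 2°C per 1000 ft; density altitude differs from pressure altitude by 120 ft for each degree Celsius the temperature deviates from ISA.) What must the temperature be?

-21°C

Density altitude − pressure altitude = 8080 − 10000 = -1920 ft.
At 120 ft/°C that is an ISA deviation of -1920/120 = -16°C.
ISA temperature at 10000 ft = 15 − 2 × (10000/1000) = -5°C.
OAT = ISA + deviation = -5 + (-16) = -21°C.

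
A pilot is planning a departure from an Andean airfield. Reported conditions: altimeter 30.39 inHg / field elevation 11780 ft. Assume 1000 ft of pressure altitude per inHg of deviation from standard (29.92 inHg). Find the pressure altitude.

Pressure correction = (29.92 − 30.39) × 1000 = -470 ft.
Pressure altitude = 11780 + (-470) = 11310 ft.

11310 ft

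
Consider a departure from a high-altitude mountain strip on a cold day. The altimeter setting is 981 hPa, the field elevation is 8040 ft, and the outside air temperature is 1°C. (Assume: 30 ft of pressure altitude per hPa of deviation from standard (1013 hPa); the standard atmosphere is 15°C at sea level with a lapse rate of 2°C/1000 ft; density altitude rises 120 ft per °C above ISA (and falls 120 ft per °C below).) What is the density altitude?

Pressure altitude = 8040 + (1013 − 981) × 30 = 8040 + (+960) = 9000 ft.
ISA temperature at 9000 ft = 15 − 2 × (9000/1000) = -3°C.
ISA deviation = 1 − (-3) = +4°C.
Density altitude = 9000 + 120 × (4) = 9480 ft.

9480 ft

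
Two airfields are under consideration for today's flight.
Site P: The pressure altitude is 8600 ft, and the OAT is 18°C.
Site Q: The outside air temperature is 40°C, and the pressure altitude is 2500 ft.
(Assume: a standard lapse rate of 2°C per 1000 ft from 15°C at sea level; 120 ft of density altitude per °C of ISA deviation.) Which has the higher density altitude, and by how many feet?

Site P: ISA temp = -2.2°C, deviation +20.2°C, DA = 8600 + 120 × 20.2 = 11024 ft.
Site Q: ISA temp = 10°C, deviation +30°C, DA = 2500 + 120 × 30 = 6100 ft.
Site P is higher by 11024 − 6100 = 4924 ft.

Site P by 4924 ft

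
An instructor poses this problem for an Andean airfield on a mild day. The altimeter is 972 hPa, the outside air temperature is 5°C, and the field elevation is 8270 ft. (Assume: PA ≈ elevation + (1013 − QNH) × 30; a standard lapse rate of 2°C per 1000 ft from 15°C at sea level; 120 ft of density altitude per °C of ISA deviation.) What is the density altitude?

10580 ft

Pressure altitude = 8270 + (1013 − 972) × 30 = 8270 + (+1230) = 9500 ft.
ISA temperature at 9500 ft = 15 − 2 × (9500/1000) = -4°C.
ISA deviation = 5 − (-4) = +9°C.
Density altitude = 9500 + 120 × (9) = 10580 ft.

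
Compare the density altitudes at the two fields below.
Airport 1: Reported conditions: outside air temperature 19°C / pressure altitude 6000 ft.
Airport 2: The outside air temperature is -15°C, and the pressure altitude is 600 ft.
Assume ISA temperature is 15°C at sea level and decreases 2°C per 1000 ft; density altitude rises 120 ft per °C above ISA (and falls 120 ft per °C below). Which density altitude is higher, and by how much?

Airport 1 by 10776 ft

Airport 1: ISA temp = 3°C, deviation +16°C, DA = 6000 + 120 × 16 = 7920 ft.
Airport 2: ISA temp = 13.8°C, deviation -28.8°C, DA = 600 + 120 × (-28.8) = -2856 ft.
Airport 1 is higher by 7920 − (-2856) = 10776 ft.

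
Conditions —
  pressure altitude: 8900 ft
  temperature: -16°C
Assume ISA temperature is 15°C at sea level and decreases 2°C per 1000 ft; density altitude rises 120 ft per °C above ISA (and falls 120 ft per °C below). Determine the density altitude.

7316 ft

ISA temperature at 8900 ft = 15 − 2 × (8900/1000) = -2.8°C.
ISA deviation = -16 − (-2.8) = -13.2°C.
Density altitude = 8900 + 120 × (-13.2) = 8900 + (-1584) = 7316 ft.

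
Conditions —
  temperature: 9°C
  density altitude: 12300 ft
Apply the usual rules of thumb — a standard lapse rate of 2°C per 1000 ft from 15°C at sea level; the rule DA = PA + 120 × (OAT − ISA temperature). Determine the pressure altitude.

10500 ft

DA = PA + 120 × (OAT − (15 − 2·PA/1000)) = PA + 120·OAT − 1800 + 0.24·PA = 1.24·PA + 120·OAT − 1800.
So 1.24·PA = 12300 − 120 × 9 + 1800 = 13020.
PA = 13020 / 1.24 = 10500 ft.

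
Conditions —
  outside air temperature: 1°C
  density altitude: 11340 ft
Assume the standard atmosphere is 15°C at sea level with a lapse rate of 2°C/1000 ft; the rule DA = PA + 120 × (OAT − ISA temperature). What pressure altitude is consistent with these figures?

DA = PA + 120 × (OAT − (15 − 2·PA/1000)) = PA + 120·OAT − 1800 + 0.24·PA = 1.24·PA + 120·OAT − 1800.
So 1.24·PA = 11340 − 120 × 1 + 1800 = 13020.
PA = 13020 / 1.24 = 10500 ft.

10500 ft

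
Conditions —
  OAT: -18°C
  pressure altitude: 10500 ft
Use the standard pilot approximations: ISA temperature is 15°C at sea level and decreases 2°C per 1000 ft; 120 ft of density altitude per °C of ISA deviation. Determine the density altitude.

ISA temperature at 10500 ft = 15 − 2 × (10500/1000) = -6°C.
ISA deviation = -18 − (-6) = -12°C.
Density altitude = 10500 + 120 × (-12) = 10500 + (-1440) = 9060 ft.

9060 ft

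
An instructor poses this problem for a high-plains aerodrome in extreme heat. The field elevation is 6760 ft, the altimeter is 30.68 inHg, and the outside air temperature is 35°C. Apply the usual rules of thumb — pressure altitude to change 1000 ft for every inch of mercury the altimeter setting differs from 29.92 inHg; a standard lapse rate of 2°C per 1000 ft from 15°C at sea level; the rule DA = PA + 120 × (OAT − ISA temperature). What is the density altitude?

Pressure altitude = 6760 + (29.92 − 30.68) × 1000 = 6760 + (-760) = 6000 ft.
ISA temperature at 6000 ft = 15 − 2 × (6000/1000) = 3°C.
ISA deviation = 35 − 3 = +32°C.
Density altitude = 6000 + 120 × (32) = 9840 ft.

9840 ft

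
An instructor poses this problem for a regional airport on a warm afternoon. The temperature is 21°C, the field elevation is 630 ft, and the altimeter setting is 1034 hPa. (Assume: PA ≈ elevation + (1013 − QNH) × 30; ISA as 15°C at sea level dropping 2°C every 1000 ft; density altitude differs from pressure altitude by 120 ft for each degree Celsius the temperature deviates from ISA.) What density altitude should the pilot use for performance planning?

720 ft

Pressure altitude = 630 + (1013 − 1034) × 30 = 630 + (-630) = 0 ft.
ISA temperature at 0 ft = 15 − 2 × (0/1000) = 15°C.
ISA deviation = 21 − 15 = +6°C.
Density altitude = 0 + 120 × (6) = 720 ft.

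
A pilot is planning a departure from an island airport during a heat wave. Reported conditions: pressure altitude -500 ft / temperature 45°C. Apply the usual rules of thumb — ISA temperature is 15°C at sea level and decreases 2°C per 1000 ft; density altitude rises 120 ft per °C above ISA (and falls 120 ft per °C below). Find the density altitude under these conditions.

2980 ft

ISA temperature at -500 ft = 15 − 2 × (-500/1000) = 16°C.
ISA deviation = 45 − 16 = +29°C.
Density altitude = -500 + 120 × (29) = -500 + (+3480) = 2980 ft.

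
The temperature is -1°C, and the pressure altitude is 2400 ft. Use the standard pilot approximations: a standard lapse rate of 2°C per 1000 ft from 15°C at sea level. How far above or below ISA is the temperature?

ISA temperature at 2400 ft = 15 − 2 × (2400/1000) = 10.2°C.
Deviation = OAT − ISA = -1 − 10.2 = -11.2°C.

ISA-11.2°C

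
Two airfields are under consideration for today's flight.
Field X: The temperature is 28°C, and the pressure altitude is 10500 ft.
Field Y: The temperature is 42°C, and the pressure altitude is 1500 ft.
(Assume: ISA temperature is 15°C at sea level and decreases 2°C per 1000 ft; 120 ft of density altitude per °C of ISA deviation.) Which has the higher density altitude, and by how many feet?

Field X: ISA temp = -6°C, deviation +34°C, DA = 10500 + 120 × 34 = 14580 ft.
Field Y: ISA temp = 12°C, deviation +30°C, DA = 1500 + 120 × 30 = 5100 ft.
Field X is higher by 14580 − 5100 = 9480 ft.

Field X by 9480 ft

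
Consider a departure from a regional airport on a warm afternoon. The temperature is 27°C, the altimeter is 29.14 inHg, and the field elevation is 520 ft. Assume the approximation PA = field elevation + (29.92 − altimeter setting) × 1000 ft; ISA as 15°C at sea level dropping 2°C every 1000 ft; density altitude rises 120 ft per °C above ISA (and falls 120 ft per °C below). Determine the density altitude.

3052 ft

Pressure altitude = 520 + (29.92 − 29.14) × 1000 = 520 + (+780) = 1300 ft.
ISA temperature at 1300 ft = 15 − 2 × (1300/1000) = 12.4°C.
ISA deviation = 27 − 12.4 = +14.6°C.
Density altitude = 1300 + 120 × (14.6) = 3052 ft.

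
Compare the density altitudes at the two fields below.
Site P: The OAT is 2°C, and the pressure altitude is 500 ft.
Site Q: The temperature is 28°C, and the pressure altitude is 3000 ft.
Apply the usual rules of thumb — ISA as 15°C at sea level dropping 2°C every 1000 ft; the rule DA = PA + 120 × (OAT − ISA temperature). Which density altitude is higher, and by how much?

Site Q by 6220 ft

Site P: ISA temp = 14°C, deviation -12°C, DA = 500 + 120 × (-12) = -940 ft.
Site Q: ISA temp = 9°C, deviation +19°C, DA = 3000 + 120 × 19 = 5280 ft.
Site Q is higher by 5280 − (-940) = 6220 ft.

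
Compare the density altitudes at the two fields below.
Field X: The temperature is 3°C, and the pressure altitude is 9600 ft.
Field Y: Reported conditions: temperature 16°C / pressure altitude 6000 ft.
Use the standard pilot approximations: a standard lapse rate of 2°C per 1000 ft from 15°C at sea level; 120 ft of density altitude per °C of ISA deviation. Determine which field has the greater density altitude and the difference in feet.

Field X by 2904 ft

Field X: ISA temp = -4.2°C, deviation +7.2°C, DA = 9600 + 120 × 7.2 = 10464 ft.
Field Y: ISA temp = 3°C, deviation +13°C, DA = 6000 + 120 × 13 = 7560 ft.
Field X is higher by 10464 − 7560 = 2904 ft.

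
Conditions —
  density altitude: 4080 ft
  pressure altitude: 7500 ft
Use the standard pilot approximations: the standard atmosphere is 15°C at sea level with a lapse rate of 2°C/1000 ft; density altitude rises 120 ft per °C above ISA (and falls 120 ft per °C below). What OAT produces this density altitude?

Density altitude − pressure altitude = 4080 − 7500 = -3420 ft.
At 120 ft/°C that is an ISA deviation of -3420/120 = -28.5°C.
ISA temperature at 7500 ft = 15 − 2 × (7500/1000) = 0°C.
OAT = ISA + deviation = 0 + (-28.5) = -28.5°C.

-28.5°C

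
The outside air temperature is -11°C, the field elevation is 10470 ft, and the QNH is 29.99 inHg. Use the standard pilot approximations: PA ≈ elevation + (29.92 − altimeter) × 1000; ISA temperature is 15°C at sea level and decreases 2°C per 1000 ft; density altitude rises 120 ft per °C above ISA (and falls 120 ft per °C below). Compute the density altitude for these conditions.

9776 ft

Pressure altitude = 10470 + (29.92 − 29.99) × 1000 = 10470 + (-70) = 10400 ft.
ISA temperature at 10400 ft = 15 − 2 × (10400/1000) = -5.8°C.
ISA deviation = -11 − (-5.8) = -5.2°C.
Density altitude = 10400 + 120 × (-5.2) = 9776 ft.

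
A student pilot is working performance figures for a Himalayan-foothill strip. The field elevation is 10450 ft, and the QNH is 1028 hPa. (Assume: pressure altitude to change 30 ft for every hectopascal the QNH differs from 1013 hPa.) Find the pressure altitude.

10000 ft

Pressure correction = (1013 − 1028) × 30 = -450 ft.
Pressure altitude = 10450 + (-450) = 10000 ft.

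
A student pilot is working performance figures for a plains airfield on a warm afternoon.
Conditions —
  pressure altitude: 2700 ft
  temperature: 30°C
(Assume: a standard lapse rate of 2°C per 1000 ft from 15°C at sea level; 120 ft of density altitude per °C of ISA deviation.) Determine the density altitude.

5148 ft

ISA temperature at 2700 ft = 15 − 2 × (2700/1000) = 9.6°C.
ISA deviation = 30 − 9.6 = +20.4°C.
Density altitude = 2700 + 120 × (20.4) = 2700 + (+2448) = 5148 ft.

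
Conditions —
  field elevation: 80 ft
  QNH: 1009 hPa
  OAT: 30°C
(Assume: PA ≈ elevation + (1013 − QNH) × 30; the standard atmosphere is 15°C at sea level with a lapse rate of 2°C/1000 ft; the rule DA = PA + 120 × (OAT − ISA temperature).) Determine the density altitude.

Pressure altitude = 80 + (1013 − 1009) × 30 = 80 + (+120) = 200 ft.
ISA temperature at 200 ft = 15 − 2 × (200/1000) = 14.6°C.
ISA deviation = 30 − 14.6 = +15.4°C.
Density altitude = 200 + 120 × (15.4) = 2048 ft.

2048 ft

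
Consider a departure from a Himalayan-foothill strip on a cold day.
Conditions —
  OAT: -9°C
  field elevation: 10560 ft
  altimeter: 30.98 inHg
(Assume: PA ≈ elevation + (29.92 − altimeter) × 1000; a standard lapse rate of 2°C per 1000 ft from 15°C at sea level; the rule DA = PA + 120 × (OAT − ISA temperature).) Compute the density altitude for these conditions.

Pressure altitude = 10560 + (29.92 − 30.98) × 1000 = 10560 + (-1060) = 9500 ft.
ISA temperature at 9500 ft = 15 − 2 × (9500/1000) = -4°C.
ISA deviation = -9 − (-4) = -5°C.
Density altitude = 9500 + 120 × (-5) = 8900 ft.

8900 ft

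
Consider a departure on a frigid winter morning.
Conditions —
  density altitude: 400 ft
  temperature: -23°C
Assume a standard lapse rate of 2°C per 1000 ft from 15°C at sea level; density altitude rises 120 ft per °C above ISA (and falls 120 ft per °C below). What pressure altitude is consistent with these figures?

DA = PA + 120 × (OAT − (15 − 2·PA/1000)) = PA + 120·OAT − 1800 + 0.24·PA = 1.24·PA + 120·OAT − 1800.
So 1.24·PA = 400 − 120 × (-23) + 1800 = 4960.
PA = 4960 / 1.24 = 4000 ft.

4000 ft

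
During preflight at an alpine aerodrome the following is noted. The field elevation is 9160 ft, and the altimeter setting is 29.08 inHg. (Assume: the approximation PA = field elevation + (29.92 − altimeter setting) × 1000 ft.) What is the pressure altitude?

10000 ft

Pressure correction = (29.92 − 29.08) × 1000 = +840 ft.
Pressure altitude = 9160 + (+840) = 10000 ft.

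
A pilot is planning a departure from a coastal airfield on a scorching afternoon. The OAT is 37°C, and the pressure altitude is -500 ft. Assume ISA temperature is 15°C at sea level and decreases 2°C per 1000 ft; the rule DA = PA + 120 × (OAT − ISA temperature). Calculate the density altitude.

ISA temperature at -500 ft = 15 − 2 × (-500/1000) = 16°C.
ISA deviation = 37 − 16 = +21°C.
Density altitude = -500 + 120 × (21) = -500 + (+2520) = 2020 ft.

2020 ft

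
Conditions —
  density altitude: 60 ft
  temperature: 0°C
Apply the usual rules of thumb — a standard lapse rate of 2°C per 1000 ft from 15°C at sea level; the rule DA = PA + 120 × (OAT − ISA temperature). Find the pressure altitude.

DA = PA + 120 × (OAT − (15 − 2·PA/1000)) = PA + 120·OAT − 1800 + 0.24·PA = 1.24·PA + 120·OAT − 1800.
So 1.24·PA = 60 − 120 × 0 + 1800 = 1860.
PA = 1860 / 1.24 = 1500 ft.

1500 ft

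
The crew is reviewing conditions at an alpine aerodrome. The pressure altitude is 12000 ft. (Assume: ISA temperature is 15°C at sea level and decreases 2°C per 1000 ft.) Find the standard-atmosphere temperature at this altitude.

-9°C

ISA temperature = 15 − 2 × (12000/1000) = 15 − 24 = -9°C.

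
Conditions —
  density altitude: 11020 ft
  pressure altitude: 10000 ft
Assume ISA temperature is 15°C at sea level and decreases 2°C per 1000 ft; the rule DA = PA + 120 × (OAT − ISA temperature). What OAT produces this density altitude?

Density altitude − pressure altitude = 11020 − 10000 = +1020 ft.
At 120 ft/°C that is an ISA deviation of 1020/120 = +8.5°C.
ISA temperature at 10000 ft = 15 − 2 × (10000/1000) = -5°C.
OAT = ISA + deviation = -5 + (+8.5) = 3.5°C.

3.5°C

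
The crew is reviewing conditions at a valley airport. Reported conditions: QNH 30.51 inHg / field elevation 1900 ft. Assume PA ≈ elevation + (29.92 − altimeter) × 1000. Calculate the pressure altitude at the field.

Pressure correction = (29.92 − 30.51) × 1000 = -590 ft.
Pressure altitude = 1900 + (-590) = 1310 ft.

1310 ft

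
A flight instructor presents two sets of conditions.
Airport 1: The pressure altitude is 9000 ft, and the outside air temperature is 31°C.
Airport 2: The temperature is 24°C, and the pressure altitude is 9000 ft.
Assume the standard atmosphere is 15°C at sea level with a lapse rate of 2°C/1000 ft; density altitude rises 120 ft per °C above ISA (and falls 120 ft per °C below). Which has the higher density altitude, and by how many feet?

Airport 1: ISA temp = -3°C, deviation +34°C, DA = 9000 + 120 × 34 = 13080 ft.
Airport 2: ISA temp = -3°C, deviation +27°C, DA = 9000 + 120 × 27 = 12240 ft.
Airport 1 is higher by 13080 − 12240 = 840 ft.

Airport 1 by 840 ft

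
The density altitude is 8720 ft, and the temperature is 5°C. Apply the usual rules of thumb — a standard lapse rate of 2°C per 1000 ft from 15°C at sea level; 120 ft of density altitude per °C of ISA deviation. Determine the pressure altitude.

8000 ft

DA = PA + 120 × (OAT − (15 − 2·PA/1000)) = PA + 120·OAT − 1800 + 0.24·PA = 1.24·PA + 120·OAT − 1800.
So 1.24·PA = 8720 − 120 × 5 + 1800 = 9920.
PA = 9920 / 1.24 = 8000 ft.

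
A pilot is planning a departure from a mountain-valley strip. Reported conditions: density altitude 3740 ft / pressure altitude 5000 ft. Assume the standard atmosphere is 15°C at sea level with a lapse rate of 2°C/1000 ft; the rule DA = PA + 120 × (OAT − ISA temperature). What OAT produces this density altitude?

-5.5°C

Density altitude − pressure altitude = 3740 − 5000 = -1260 ft.
At 120 ft/°C that is an ISA deviation of -1260/120 = -10.5°C.
ISA temperature at 5000 ft = 15 − 2 × (5000/1000) = 5°C.
OAT = ISA + deviation = 5 + (-10.5) = -5.5°C.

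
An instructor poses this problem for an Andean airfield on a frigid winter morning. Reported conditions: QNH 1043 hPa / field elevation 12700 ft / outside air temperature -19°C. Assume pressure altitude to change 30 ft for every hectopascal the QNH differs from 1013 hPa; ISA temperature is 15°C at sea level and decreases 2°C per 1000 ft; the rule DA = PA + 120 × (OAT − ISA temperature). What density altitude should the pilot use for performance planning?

Pressure altitude = 12700 + (1013 − 1043) × 30 = 12700 + (-900) = 11800 ft.
ISA temperature at 11800 ft = 15 − 2 × (11800/1000) = -8.6°C.
ISA deviation = -19 − (-8.6) = -10.4°C.
Density altitude = 11800 + 120 × (-10.4) = 10552 ft.

10552 ft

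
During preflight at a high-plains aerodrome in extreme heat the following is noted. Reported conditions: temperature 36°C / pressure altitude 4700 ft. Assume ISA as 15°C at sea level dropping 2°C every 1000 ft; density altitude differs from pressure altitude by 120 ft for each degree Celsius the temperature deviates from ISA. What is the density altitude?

8348 ft

ISA temperature at 4700 ft = 15 − 2 × (4700/1000) = 5.6°C.
ISA deviation = 36 − 5.6 = +30.4°C.
Density altitude = 4700 + 120 × (30.4) = 4700 + (+3648) = 8348 ft.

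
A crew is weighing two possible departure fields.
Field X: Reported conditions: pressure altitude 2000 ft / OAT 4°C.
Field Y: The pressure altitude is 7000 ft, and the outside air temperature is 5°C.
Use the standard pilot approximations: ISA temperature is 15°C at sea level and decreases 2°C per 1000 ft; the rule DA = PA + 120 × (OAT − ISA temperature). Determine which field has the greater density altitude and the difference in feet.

Field X: ISA temp = 11°C, deviation -7°C, DA = 2000 + 120 × (-7) = 1160 ft.
Field Y: ISA temp = 1°C, deviation +4°C, DA = 7000 + 120 × 4 = 7480 ft.
Field Y is higher by 7480 − 1160 = 6320 ft.

Field Y by 6320 ft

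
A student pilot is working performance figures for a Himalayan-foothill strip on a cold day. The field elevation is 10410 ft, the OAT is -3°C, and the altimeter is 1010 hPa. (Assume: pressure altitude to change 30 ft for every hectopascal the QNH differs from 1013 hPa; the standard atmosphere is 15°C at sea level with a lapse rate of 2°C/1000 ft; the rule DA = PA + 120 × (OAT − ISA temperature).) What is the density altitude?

10860 ft

Pressure altitude = 10410 + (1013 − 1010) × 30 = 10410 + (+90) = 10500 ft.
ISA temperature at 10500 ft = 15 − 2 × (10500/1000) = -6°C.
ISA deviation = -3 − (-6) = +3°C.
Density altitude = 10500 + 120 × (3) = 10860 ft.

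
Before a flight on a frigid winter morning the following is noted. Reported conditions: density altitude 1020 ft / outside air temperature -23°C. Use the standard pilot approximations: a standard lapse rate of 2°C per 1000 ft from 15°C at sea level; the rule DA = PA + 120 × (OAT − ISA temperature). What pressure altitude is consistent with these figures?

4500 ft

DA = PA + 120 × (OAT − (15 − 2·PA/1000)) = PA + 120·OAT − 1800 + 0.24·PA = 1.24·PA + 120·OAT − 1800.
So 1.24·PA = 1020 − 120 × (-23) + 1800 = 5580.
PA = 5580 / 1.24 = 4500 ft.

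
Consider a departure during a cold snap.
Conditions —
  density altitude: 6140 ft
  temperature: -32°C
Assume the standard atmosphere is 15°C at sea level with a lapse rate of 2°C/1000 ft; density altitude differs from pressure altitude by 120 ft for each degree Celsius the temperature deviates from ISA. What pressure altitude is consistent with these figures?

DA = PA + 120 × (OAT − (15 − 2·PA/1000)) = PA + 120·OAT − 1800 + 0.24·PA = 1.24·PA + 120·OAT − 1800.
So 1.24·PA = 6140 − 120 × (-32) + 1800 = 11780.
PA = 11780 / 1.24 = 9500 ft.

9500 ft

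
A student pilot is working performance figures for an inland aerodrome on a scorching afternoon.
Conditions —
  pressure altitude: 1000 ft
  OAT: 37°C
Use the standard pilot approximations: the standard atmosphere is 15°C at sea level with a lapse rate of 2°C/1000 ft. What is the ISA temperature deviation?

ISA temperature at 1000 ft = 15 − 2 × (1000/1000) = 13°C.
Deviation = OAT − ISA = 37 − 13 = +24°C.

ISA+24°C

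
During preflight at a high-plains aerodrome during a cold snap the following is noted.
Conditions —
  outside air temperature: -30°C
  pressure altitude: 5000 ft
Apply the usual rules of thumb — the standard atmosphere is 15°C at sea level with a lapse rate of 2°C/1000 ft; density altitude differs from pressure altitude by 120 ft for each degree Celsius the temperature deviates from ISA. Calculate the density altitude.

800 ft

ISA temperature at 5000 ft = 15 − 2 × (5000/1000) = 5°C.
ISA deviation = -30 − 5 = -35°C.
Density altitude = 5000 + 120 × (-35) = 5000 + (-4200) = 800 ft.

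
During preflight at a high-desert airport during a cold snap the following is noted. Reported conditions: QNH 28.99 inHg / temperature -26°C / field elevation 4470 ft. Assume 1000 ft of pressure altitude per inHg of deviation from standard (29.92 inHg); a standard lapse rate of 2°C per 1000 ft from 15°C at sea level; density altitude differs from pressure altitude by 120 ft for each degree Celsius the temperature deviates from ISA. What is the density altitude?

Pressure altitude = 4470 + (29.92 − 28.99) × 1000 = 4470 + (+930) = 5400 ft.
ISA temperature at 5400 ft = 15 − 2 × (5400/1000) = 4.2°C.
ISA deviation = -26 − 4.2 = -30.2°C.
Density altitude = 5400 + 120 × (-30.2) = 1776 ft.

1776 ft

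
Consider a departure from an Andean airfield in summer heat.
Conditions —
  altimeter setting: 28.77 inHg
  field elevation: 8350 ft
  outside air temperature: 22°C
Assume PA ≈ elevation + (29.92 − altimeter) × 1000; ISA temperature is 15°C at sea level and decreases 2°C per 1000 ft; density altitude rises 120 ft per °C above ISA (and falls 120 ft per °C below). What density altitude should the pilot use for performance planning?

12620 ft

Pressure altitude = 8350 + (29.92 − 28.77) × 1000 = 8350 + (+1150) = 9500 ft.
ISA temperature at 9500 ft = 15 − 2 × (9500/1000) = -4°C.
ISA deviation = 22 − (-4) = +26°C.
Density altitude = 9500 + 120 × (26) = 12620 ft.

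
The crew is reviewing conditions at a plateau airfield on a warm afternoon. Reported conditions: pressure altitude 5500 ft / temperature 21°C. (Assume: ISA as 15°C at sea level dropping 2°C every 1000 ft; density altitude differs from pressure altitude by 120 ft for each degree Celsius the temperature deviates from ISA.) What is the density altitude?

7540 ft

ISA temperature at 5500 ft = 15 − 2 × (5500/1000) = 4°C.
ISA deviation = 21 − 4 = +17°C.
Density altitude = 5500 + 120 × (17) = 5500 + (+2040) = 7540 ft.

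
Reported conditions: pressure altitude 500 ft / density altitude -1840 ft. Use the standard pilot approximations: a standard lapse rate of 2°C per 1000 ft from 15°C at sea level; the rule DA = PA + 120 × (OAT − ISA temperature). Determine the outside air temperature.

-5.5°C

Density altitude − pressure altitude = -1840 − 500 = -2340 ft.
At 120 ft/°C that is an ISA deviation of -2340/120 = -19.5°C.
ISA temperature at 500 ft = 15 − 2 × (500/1000) = 14°C.
OAT = ISA + deviation = 14 + (-19.5) = -5.5°C.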